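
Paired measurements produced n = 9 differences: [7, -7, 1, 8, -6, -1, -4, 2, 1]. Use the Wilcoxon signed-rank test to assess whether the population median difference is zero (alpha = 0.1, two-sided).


Step 1: Drop any zero differences (none here) and take |d_i|.
|d| = [7, 7, 1, 8, 6, 1, 4, 2, 1]
Step 2: Midrank |d_i| (ties get averaged ranks).
ranks: |7|->7.5, |7|->7.5, |1|->2, |8|->9, |6|->6, |1|->2, |4|->5, |2|->4, |1|->2
Step 3: Attach original signs; sum ranks with positive sign and with negative sign.
W+ = 7.5 + 2 + 9 + 4 + 2 = 24.5
W- = 7.5 + 6 + 2 + 5 = 20.5
(Check: W+ + W- = 45 should equal n(n+1)/2 = 45.)
Step 4: Test statistic W = min(W+, W-) = 20.5.
Step 5: Ties in |d|, so use the tie-corrected normal approximation.
        E[W] = n(n+1)/4 = 9*10/4 = 22.5.
        Tie groups: |d|=1 (t=3), |d|=7 (t=2); sum(t^3 - t) = 30.
        Var[W] = n(n+1)(2n+1)/24 - sum(t^3-t)/48 = 1710/24 - 30/48 = 70.625.
        z = (W - E[W]) / sqrt(Var[W]) = (20.5 - 22.5) / 8.4039 = -0.2380.
        Two-sided p = 2*Phi(z) = 0.811892.
Step 6: alpha = 0.1. fail to reject H0.

W+ = 24.5, W- = 20.5, W = min = 20.5, p = 0.811892, fail to reject H0.


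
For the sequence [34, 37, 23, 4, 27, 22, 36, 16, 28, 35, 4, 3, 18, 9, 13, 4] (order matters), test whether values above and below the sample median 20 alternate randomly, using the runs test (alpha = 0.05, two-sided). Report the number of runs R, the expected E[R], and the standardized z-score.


Step 1: Compute median = 20; label A = above, B = below.
Labels in order: AAABAAABAABBBBBB  (n_A = 8, n_B = 8)
Step 2: Count runs R = 6.
Step 3: Under H0 (random ordering), E[R] = 2*n_A*n_B/(n_A+n_B) + 1 = 2*8*8/16 + 1 = 9.0000.
        Var[R] = 2*n_A*n_B*(2*n_A*n_B - n_A - n_B) / ((n_A+n_B)^2 * (n_A+n_B-1)) = 14336/3840 = 3.7333.
        SD[R] = 1.9322.
Step 4: Continuity-corrected z = (R + 0.5 - E[R]) / SD[R] = (6 + 0.5 - 9.0000) / 1.9322 = -1.2939.
Step 5: Two-sided p-value via normal approximation = 2*(1 - Phi(|z|)) = 0.195709.
Step 6: alpha = 0.05. fail to reject H0.

R = 6, z = -1.2939, p = 0.195709, fail to reject H0.


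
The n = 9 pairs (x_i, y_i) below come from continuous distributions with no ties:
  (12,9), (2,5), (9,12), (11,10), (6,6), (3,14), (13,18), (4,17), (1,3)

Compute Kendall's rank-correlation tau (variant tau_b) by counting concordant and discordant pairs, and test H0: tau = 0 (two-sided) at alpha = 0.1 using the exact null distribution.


Step 1: Enumerate the 36 unordered pairs (i,j) with i<j and classify each by sign(x_j-x_i) * sign(y_j-y_i).
  (1,2):dx=-10,dy=-4->C; (1,3):dx=-3,dy=+3->D; (1,4):dx=-1,dy=+1->D; (1,5):dx=-6,dy=-3->C
  (1,6):dx=-9,dy=+5->D; (1,7):dx=+1,dy=+9->C; (1,8):dx=-8,dy=+8->D; (1,9):dx=-11,dy=-6->C
  (2,3):dx=+7,dy=+7->C; (2,4):dx=+9,dy=+5->C; (2,5):dx=+4,dy=+1->C; (2,6):dx=+1,dy=+9->C
  (2,7):dx=+11,dy=+13->C; (2,8):dx=+2,dy=+12->C; (2,9):dx=-1,dy=-2->C; (3,4):dx=+2,dy=-2->D
  (3,5):dx=-3,dy=-6->C; (3,6):dx=-6,dy=+2->D; (3,7):dx=+4,dy=+6->C; (3,8):dx=-5,dy=+5->D
  (3,9):dx=-8,dy=-9->C; (4,5):dx=-5,dy=-4->C; (4,6):dx=-8,dy=+4->D; (4,7):dx=+2,dy=+8->C
  (4,8):dx=-7,dy=+7->D; (4,9):dx=-10,dy=-7->C; (5,6):dx=-3,dy=+8->D; (5,7):dx=+7,dy=+12->C
  (5,8):dx=-2,dy=+11->D; (5,9):dx=-5,dy=-3->C; (6,7):dx=+10,dy=+4->C; (6,8):dx=+1,dy=+3->C
  (6,9):dx=-2,dy=-11->C; (7,8):dx=-9,dy=-1->C; (7,9):dx=-12,dy=-15->C; (8,9):dx=-3,dy=-14->C
Step 2: C = 25, D = 11, total pairs = 36.
Step 3: tau = (C - D)/(n(n-1)/2) = (25 - 11)/36 = 0.388889.
Step 4: Exact two-sided p-value (enumerate n! = 362880 permutations of y under H0): p = 0.180181.
Step 5: alpha = 0.1. fail to reject H0.

tau_b = 0.3889 (C=25, D=11), p = 0.180181, fail to reject H0.


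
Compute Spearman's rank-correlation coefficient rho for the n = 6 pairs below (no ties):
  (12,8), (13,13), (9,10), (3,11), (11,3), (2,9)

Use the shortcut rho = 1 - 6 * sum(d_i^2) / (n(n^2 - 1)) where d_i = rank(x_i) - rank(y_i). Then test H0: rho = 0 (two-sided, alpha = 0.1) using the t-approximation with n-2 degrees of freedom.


Step 1: Rank x and y separately (midranks; no ties here).
rank(x): 12->5, 13->6, 9->3, 3->2, 11->4, 2->1
rank(y): 8->2, 13->6, 10->4, 11->5, 3->1, 9->3
Step 2: d_i = R_x(i) - R_y(i); compute d_i^2.
  (5-2)^2=9, (6-6)^2=0, (3-4)^2=1, (2-5)^2=9, (4-1)^2=9, (1-3)^2=4
sum(d^2) = 32.
Step 3: rho = 1 - 6*32 / (6*(6^2 - 1)) = 1 - 192/210 = 0.085714.
Step 4: Under H0, t = rho * sqrt((n-2)/(1-rho^2)) = 0.1721 ~ t(4).
Step 5: Two-sided p-value from the t-distribution with 4 df = 0.871743.
Step 6: alpha = 0.1. fail to reject H0.

rho = 0.0857, p = 0.871743, fail to reject H0 at alpha = 0.1.


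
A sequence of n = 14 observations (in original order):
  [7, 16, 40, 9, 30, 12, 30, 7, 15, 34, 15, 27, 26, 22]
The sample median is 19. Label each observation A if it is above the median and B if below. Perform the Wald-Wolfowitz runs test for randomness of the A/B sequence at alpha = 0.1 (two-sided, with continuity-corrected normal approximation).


Step 1: Compute median = 19; label A = above, B = below.
Labels in order: BBABABABBABAAA  (n_A = 7, n_B = 7)
Step 2: Count runs R = 10.
Step 3: Under H0 (random ordering), E[R] = 2*n_A*n_B/(n_A+n_B) + 1 = 2*7*7/14 + 1 = 8.0000.
        Var[R] = 2*n_A*n_B*(2*n_A*n_B - n_A - n_B) / ((n_A+n_B)^2 * (n_A+n_B-1)) = 8232/2548 = 3.2308.
        SD[R] = 1.7974.
Step 4: Continuity-corrected z = (R - 0.5 - E[R]) / SD[R] = (10 - 0.5 - 8.0000) / 1.7974 = 0.8345.
Step 5: Two-sided p-value via normal approximation = 2*(1 - Phi(|z|)) = 0.403986.
Step 6: alpha = 0.1. fail to reject H0.

R = 10, z = 0.8345, p = 0.403986, fail to reject H0.


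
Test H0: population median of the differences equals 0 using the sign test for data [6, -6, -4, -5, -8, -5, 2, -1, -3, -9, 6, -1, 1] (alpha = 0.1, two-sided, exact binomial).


Step 1: Discard zero differences. Original n = 13; n_eff = number of nonzero differences = 13.
Nonzero differences (with sign): +6, -6, -4, -5, -8, -5, +2, -1, -3, -9, +6, -1, +1
Step 2: Count signs: positive = 4, negative = 9.
Step 3: Under H0: P(positive) = 0.5, so the number of positives S ~ Bin(13, 0.5).
Step 4: Two-sided exact p-value = sum of Bin(13,0.5) probabilities at or below the observed probability = 0.266846.
Step 5: alpha = 0.1. fail to reject H0.

n_eff = 13, pos = 4, neg = 9, p = 0.266846, fail to reject H0.


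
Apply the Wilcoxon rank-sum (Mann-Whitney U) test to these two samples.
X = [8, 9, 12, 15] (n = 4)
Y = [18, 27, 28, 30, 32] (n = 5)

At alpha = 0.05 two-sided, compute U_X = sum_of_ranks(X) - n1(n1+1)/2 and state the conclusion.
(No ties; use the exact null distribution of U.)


Step 1: Combine and sort all 9 observations; assign midranks.
sorted (value, group): (8,X), (9,X), (12,X), (15,X), (18,Y), (27,Y), (28,Y), (30,Y), (32,Y)
ranks: 8->1, 9->2, 12->3, 15->4, 18->5, 27->6, 28->7, 30->8, 32->9
Step 2: Rank sum for X: R1 = 1 + 2 + 3 + 4 = 10.
Step 3: U_X = R1 - n1(n1+1)/2 = 10 - 4*5/2 = 10 - 10 = 0.
       U_Y = n1*n2 - U_X = 20 - 0 = 20.
Step 4: No ties, so the exact null distribution of U (based on enumerating the C(9,4) = 126 equally likely rank assignments) gives the two-sided p-value.
Step 5: p-value = 0.015873; compare to alpha = 0.05. reject H0.

U_X = 0, p = 0.015873, reject H0 at alpha = 0.05.


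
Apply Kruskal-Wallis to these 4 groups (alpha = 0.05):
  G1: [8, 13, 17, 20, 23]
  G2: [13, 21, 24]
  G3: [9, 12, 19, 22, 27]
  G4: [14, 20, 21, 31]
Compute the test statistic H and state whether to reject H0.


Step 1: Combine all N = 17 observations and assign midranks.
sorted (value, group, rank): (8,G1,1), (9,G3,2), (12,G3,3), (13,G1,4.5), (13,G2,4.5), (14,G4,6), (17,G1,7), (19,G3,8), (20,G1,9.5), (20,G4,9.5), (21,G2,11.5), (21,G4,11.5), (22,G3,13), (23,G1,14), (24,G2,15), (27,G3,16), (31,G4,17)
Step 2: Sum ranks within each group.
R_1 = 36 (n_1 = 5)
R_2 = 31 (n_2 = 3)
R_3 = 42 (n_3 = 5)
R_4 = 44 (n_4 = 4)
Step 3: H = 12/(N(N+1)) * sum(R_i^2/n_i) - 3(N+1)
     = 12/(17*18) * (36^2/5 + 31^2/3 + 42^2/5 + 44^2/4) - 3*18
     = 0.039216 * 1416.33 - 54
     = 1.542484.
Step 4: Ties present; correction factor C = 1 - 18/(17^3 - 17) = 0.996324. Corrected H = 1.542484 / 0.996324 = 1.548175.
Step 5: Under H0, H ~ chi^2(3); p-value = 0.671197.
Step 6: alpha = 0.05. fail to reject H0.

H = 1.5482, df = 3, p = 0.671197, fail to reject H0.


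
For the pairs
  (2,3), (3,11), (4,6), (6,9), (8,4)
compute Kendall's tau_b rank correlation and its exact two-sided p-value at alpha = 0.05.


Step 1: Enumerate the 10 unordered pairs (i,j) with i<j and classify each by sign(x_j-x_i) * sign(y_j-y_i).
  (1,2):dx=+1,dy=+8->C; (1,3):dx=+2,dy=+3->C; (1,4):dx=+4,dy=+6->C; (1,5):dx=+6,dy=+1->C
  (2,3):dx=+1,dy=-5->D; (2,4):dx=+3,dy=-2->D; (2,5):dx=+5,dy=-7->D; (3,4):dx=+2,dy=+3->C
  (3,5):dx=+4,dy=-2->D; (4,5):dx=+2,dy=-5->D
Step 2: C = 5, D = 5, total pairs = 10.
Step 3: tau = (C - D)/(n(n-1)/2) = (5 - 5)/10 = 0.000000.
Step 4: Exact two-sided p-value (enumerate n! = 120 permutations of y under H0): p = 1.000000.
Step 5: alpha = 0.05. fail to reject H0.

tau_b = 0.0000 (C=5, D=5), p = 1.000000, fail to reject H0.


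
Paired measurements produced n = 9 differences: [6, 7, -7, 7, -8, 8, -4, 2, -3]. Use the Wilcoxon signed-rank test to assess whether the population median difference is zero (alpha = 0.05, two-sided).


Step 1: Drop any zero differences (none here) and take |d_i|.
|d| = [6, 7, 7, 7, 8, 8, 4, 2, 3]
Step 2: Midrank |d_i| (ties get averaged ranks).
ranks: |6|->4, |7|->6, |7|->6, |7|->6, |8|->8.5, |8|->8.5, |4|->3, |2|->1, |3|->2
Step 3: Attach original signs; sum ranks with positive sign and with negative sign.
W+ = 4 + 6 + 6 + 8.5 + 1 = 25.5
W- = 6 + 8.5 + 3 + 2 = 19.5
(Check: W+ + W- = 45 should equal n(n+1)/2 = 45.)
Step 4: Test statistic W = min(W+, W-) = 19.5.
Step 5: Ties in |d|, so use the tie-corrected normal approximation.
        E[W] = n(n+1)/4 = 9*10/4 = 22.5.
        Tie groups: |d|=7 (t=3), |d|=8 (t=2); sum(t^3 - t) = 30.
        Var[W] = n(n+1)(2n+1)/24 - sum(t^3-t)/48 = 1710/24 - 30/48 = 70.625.
        z = (W - E[W]) / sqrt(Var[W]) = (19.5 - 22.5) / 8.4039 = -0.3570.
        Two-sided p = 2*Phi(z) = 0.721108.
Step 6: alpha = 0.05. fail to reject H0.

W+ = 25.5, W- = 19.5, W = min = 19.5, p = 0.721108, fail to reject H0.


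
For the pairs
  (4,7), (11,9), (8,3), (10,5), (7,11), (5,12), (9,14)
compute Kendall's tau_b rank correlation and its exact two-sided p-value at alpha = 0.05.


Step 1: Enumerate the 21 unordered pairs (i,j) with i<j and classify each by sign(x_j-x_i) * sign(y_j-y_i).
  (1,2):dx=+7,dy=+2->C; (1,3):dx=+4,dy=-4->D; (1,4):dx=+6,dy=-2->D; (1,5):dx=+3,dy=+4->C
  (1,6):dx=+1,dy=+5->C; (1,7):dx=+5,dy=+7->C; (2,3):dx=-3,dy=-6->C; (2,4):dx=-1,dy=-4->C
  (2,5):dx=-4,dy=+2->D; (2,6):dx=-6,dy=+3->D; (2,7):dx=-2,dy=+5->D; (3,4):dx=+2,dy=+2->C
  (3,5):dx=-1,dy=+8->D; (3,6):dx=-3,dy=+9->D; (3,7):dx=+1,dy=+11->C; (4,5):dx=-3,dy=+6->D
  (4,6):dx=-5,dy=+7->D; (4,7):dx=-1,dy=+9->D; (5,6):dx=-2,dy=+1->D; (5,7):dx=+2,dy=+3->C
  (6,7):dx=+4,dy=+2->C
Step 2: C = 10, D = 11, total pairs = 21.
Step 3: tau = (C - D)/(n(n-1)/2) = (10 - 11)/21 = -0.047619.
Step 4: Exact two-sided p-value (enumerate n! = 5040 permutations of y under H0): p = 1.000000.
Step 5: alpha = 0.05. fail to reject H0.

tau_b = -0.0476 (C=10, D=11), p = 1.000000, fail to reject H0.


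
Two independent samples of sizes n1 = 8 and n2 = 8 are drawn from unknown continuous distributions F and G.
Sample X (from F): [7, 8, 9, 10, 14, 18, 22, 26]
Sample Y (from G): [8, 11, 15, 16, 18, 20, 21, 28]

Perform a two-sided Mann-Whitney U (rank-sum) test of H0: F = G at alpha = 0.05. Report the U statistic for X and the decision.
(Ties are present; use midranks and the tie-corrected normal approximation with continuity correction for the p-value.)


Step 1: Combine and sort all 16 observations; assign midranks.
sorted (value, group): (7,X), (8,X), (8,Y), (9,X), (10,X), (11,Y), (14,X), (15,Y), (16,Y), (18,X), (18,Y), (20,Y), (21,Y), (22,X), (26,X), (28,Y)
ranks: 7->1, 8->2.5, 8->2.5, 9->4, 10->5, 11->6, 14->7, 15->8, 16->9, 18->10.5, 18->10.5, 20->12, 21->13, 22->14, 26->15, 28->16
Step 2: Rank sum for X: R1 = 1 + 2.5 + 4 + 5 + 7 + 10.5 + 14 + 15 = 59.
Step 3: U_X = R1 - n1(n1+1)/2 = 59 - 8*9/2 = 59 - 36 = 23.
       U_Y = n1*n2 - U_X = 64 - 23 = 41.
Step 4: Ties are present, so use the tie-corrected normal approximation (with continuity correction) for the p-value.
Step 5: p-value = 0.371325; compare to alpha = 0.05. fail to reject H0.

U_X = 23, p = 0.371325, fail to reject H0 at alpha = 0.05.


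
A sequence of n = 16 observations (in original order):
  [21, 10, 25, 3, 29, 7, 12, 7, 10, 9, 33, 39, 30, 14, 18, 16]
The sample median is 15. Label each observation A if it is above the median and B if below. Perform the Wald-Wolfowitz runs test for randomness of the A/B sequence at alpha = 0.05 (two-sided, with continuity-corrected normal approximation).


Step 1: Compute median = 15; label A = above, B = below.
Labels in order: ABABABBBBBAAABAA  (n_A = 8, n_B = 8)
Step 2: Count runs R = 9.
Step 3: Under H0 (random ordering), E[R] = 2*n_A*n_B/(n_A+n_B) + 1 = 2*8*8/16 + 1 = 9.0000.
        Var[R] = 2*n_A*n_B*(2*n_A*n_B - n_A - n_B) / ((n_A+n_B)^2 * (n_A+n_B-1)) = 14336/3840 = 3.7333.
        SD[R] = 1.9322.
Step 4: R = E[R], so z = 0 with no continuity correction.
Step 5: Two-sided p-value via normal approximation = 2*(1 - Phi(|z|)) = 1.000000.
Step 6: alpha = 0.05. fail to reject H0.

R = 9, z = 0.0000, p = 1.000000, fail to reject H0.


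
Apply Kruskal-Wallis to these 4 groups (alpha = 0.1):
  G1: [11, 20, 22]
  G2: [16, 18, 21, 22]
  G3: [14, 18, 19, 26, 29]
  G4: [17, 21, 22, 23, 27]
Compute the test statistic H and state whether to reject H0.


Step 1: Combine all N = 17 observations and assign midranks.
sorted (value, group, rank): (11,G1,1), (14,G3,2), (16,G2,3), (17,G4,4), (18,G2,5.5), (18,G3,5.5), (19,G3,7), (20,G1,8), (21,G2,9.5), (21,G4,9.5), (22,G1,12), (22,G2,12), (22,G4,12), (23,G4,14), (26,G3,15), (27,G4,16), (29,G3,17)
Step 2: Sum ranks within each group.
R_1 = 21 (n_1 = 3)
R_2 = 30 (n_2 = 4)
R_3 = 46.5 (n_3 = 5)
R_4 = 55.5 (n_4 = 5)
Step 3: H = 12/(N(N+1)) * sum(R_i^2/n_i) - 3(N+1)
     = 12/(17*18) * (21^2/3 + 30^2/4 + 46.5^2/5 + 55.5^2/5) - 3*18
     = 0.039216 * 1420.5 - 54
     = 1.705882.
Step 4: Ties present; correction factor C = 1 - 36/(17^3 - 17) = 0.992647. Corrected H = 1.705882 / 0.992647 = 1.718519.
Step 5: Under H0, H ~ chi^2(3); p-value = 0.632825.
Step 6: alpha = 0.1. fail to reject H0.

H = 1.7185, df = 3, p = 0.632825, fail to reject H0.


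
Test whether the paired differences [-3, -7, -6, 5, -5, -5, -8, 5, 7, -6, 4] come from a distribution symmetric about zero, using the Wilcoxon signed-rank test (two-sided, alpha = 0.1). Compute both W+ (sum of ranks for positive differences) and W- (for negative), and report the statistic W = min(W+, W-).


Step 1: Drop any zero differences (none here) and take |d_i|.
|d| = [3, 7, 6, 5, 5, 5, 8, 5, 7, 6, 4]
Step 2: Midrank |d_i| (ties get averaged ranks).
ranks: |3|->1, |7|->9.5, |6|->7.5, |5|->4.5, |5|->4.5, |5|->4.5, |8|->11, |5|->4.5, |7|->9.5, |6|->7.5, |4|->2
Step 3: Attach original signs; sum ranks with positive sign and with negative sign.
W+ = 4.5 + 4.5 + 9.5 + 2 = 20.5
W- = 1 + 9.5 + 7.5 + 4.5 + 4.5 + 11 + 7.5 = 45.5
(Check: W+ + W- = 66 should equal n(n+1)/2 = 66.)
Step 4: Test statistic W = min(W+, W-) = 20.5.
Step 5: Ties in |d|, so use the tie-corrected normal approximation.
        E[W] = n(n+1)/4 = 11*12/4 = 33.
        Tie groups: |d|=5 (t=4), |d|=6 (t=2), |d|=7 (t=2); sum(t^3 - t) = 72.
        Var[W] = n(n+1)(2n+1)/24 - sum(t^3-t)/48 = 3036/24 - 72/48 = 125.
        z = (W - E[W]) / sqrt(Var[W]) = (20.5 - 33) / 11.1803 = -1.1180.
        Two-sided p = 2*Phi(z) = 0.263552.
Step 6: alpha = 0.1. fail to reject H0.

W+ = 20.5, W- = 45.5, W = min = 20.5, p = 0.263552, fail to reject H0.


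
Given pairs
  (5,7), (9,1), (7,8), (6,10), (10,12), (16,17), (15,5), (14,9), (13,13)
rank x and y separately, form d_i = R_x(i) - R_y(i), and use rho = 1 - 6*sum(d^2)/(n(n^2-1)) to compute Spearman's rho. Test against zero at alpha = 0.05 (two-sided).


Step 1: Rank x and y separately (midranks; no ties here).
rank(x): 5->1, 9->4, 7->3, 6->2, 10->5, 16->9, 15->8, 14->7, 13->6
rank(y): 7->3, 1->1, 8->4, 10->6, 12->7, 17->9, 5->2, 9->5, 13->8
Step 2: d_i = R_x(i) - R_y(i); compute d_i^2.
  (1-3)^2=4, (4-1)^2=9, (3-4)^2=1, (2-6)^2=16, (5-7)^2=4, (9-9)^2=0, (8-2)^2=36, (7-5)^2=4, (6-8)^2=4
sum(d^2) = 78.
Step 3: rho = 1 - 6*78 / (9*(9^2 - 1)) = 1 - 468/720 = 0.350000.
Step 4: Under H0, t = rho * sqrt((n-2)/(1-rho^2)) = 0.9885 ~ t(7).
Step 5: Two-sided p-value from the t-distribution with 7 df = 0.355820.
Step 6: alpha = 0.05. fail to reject H0.

rho = 0.3500, p = 0.355820, fail to reject H0 at alpha = 0.05.


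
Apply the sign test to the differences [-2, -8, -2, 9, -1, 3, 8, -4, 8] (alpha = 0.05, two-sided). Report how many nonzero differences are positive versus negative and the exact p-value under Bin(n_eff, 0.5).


Step 1: Discard zero differences. Original n = 9; n_eff = number of nonzero differences = 9.
Nonzero differences (with sign): -2, -8, -2, +9, -1, +3, +8, -4, +8
Step 2: Count signs: positive = 4, negative = 5.
Step 3: Under H0: P(positive) = 0.5, so the number of positives S ~ Bin(9, 0.5).
Step 4: Two-sided exact p-value = sum of Bin(9,0.5) probabilities at or below the observed probability = 1.000000.
Step 5: alpha = 0.05. fail to reject H0.

n_eff = 9, pos = 4, neg = 5, p = 1.000000, fail to reject H0.


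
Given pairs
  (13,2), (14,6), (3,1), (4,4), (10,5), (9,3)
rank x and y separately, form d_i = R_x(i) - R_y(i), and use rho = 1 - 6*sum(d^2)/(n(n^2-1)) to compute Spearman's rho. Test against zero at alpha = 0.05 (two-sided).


Step 1: Rank x and y separately (midranks; no ties here).
rank(x): 13->5, 14->6, 3->1, 4->2, 10->4, 9->3
rank(y): 2->2, 6->6, 1->1, 4->4, 5->5, 3->3
Step 2: d_i = R_x(i) - R_y(i); compute d_i^2.
  (5-2)^2=9, (6-6)^2=0, (1-1)^2=0, (2-4)^2=4, (4-5)^2=1, (3-3)^2=0
sum(d^2) = 14.
Step 3: rho = 1 - 6*14 / (6*(6^2 - 1)) = 1 - 84/210 = 0.600000.
Step 4: Under H0, t = rho * sqrt((n-2)/(1-rho^2)) = 1.5000 ~ t(4).
Step 5: Two-sided p-value from the t-distribution with 4 df = 0.208000.
Step 6: alpha = 0.05. fail to reject H0.

rho = 0.6000, p = 0.208000, fail to reject H0 at alpha = 0.05.


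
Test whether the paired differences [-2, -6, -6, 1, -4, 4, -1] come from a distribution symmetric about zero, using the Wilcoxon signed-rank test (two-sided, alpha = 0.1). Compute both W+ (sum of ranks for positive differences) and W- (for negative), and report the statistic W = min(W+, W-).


Step 1: Drop any zero differences (none here) and take |d_i|.
|d| = [2, 6, 6, 1, 4, 4, 1]
Step 2: Midrank |d_i| (ties get averaged ranks).
ranks: |2|->3, |6|->6.5, |6|->6.5, |1|->1.5, |4|->4.5, |4|->4.5, |1|->1.5
Step 3: Attach original signs; sum ranks with positive sign and with negative sign.
W+ = 1.5 + 4.5 = 6
W- = 3 + 6.5 + 6.5 + 4.5 + 1.5 = 22
(Check: W+ + W- = 28 should equal n(n+1)/2 = 28.)
Step 4: Test statistic W = min(W+, W-) = 6.
Step 5: Ties in |d|, so use the tie-corrected normal approximation.
        E[W] = n(n+1)/4 = 7*8/4 = 14.
        Tie groups: |d|=1 (t=2), |d|=4 (t=2), |d|=6 (t=2); sum(t^3 - t) = 18.
        Var[W] = n(n+1)(2n+1)/24 - sum(t^3-t)/48 = 840/24 - 18/48 = 34.625.
        z = (W - E[W]) / sqrt(Var[W]) = (6 - 14) / 5.8843 = -1.3595.
        Two-sided p = 2*Phi(z) = 0.173972.
Step 6: alpha = 0.1. fail to reject H0.

W+ = 6, W- = 22, W = min = 6, p = 0.173972, fail to reject H0.


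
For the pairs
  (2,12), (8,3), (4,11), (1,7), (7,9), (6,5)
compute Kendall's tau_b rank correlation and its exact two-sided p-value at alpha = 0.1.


Step 1: Enumerate the 15 unordered pairs (i,j) with i<j and classify each by sign(x_j-x_i) * sign(y_j-y_i).
  (1,2):dx=+6,dy=-9->D; (1,3):dx=+2,dy=-1->D; (1,4):dx=-1,dy=-5->C; (1,5):dx=+5,dy=-3->D
  (1,6):dx=+4,dy=-7->D; (2,3):dx=-4,dy=+8->D; (2,4):dx=-7,dy=+4->D; (2,5):dx=-1,dy=+6->D
  (2,6):dx=-2,dy=+2->D; (3,4):dx=-3,dy=-4->C; (3,5):dx=+3,dy=-2->D; (3,6):dx=+2,dy=-6->D
  (4,5):dx=+6,dy=+2->C; (4,6):dx=+5,dy=-2->D; (5,6):dx=-1,dy=-4->C
Step 2: C = 4, D = 11, total pairs = 15.
Step 3: tau = (C - D)/(n(n-1)/2) = (4 - 11)/15 = -0.466667.
Step 4: Exact two-sided p-value (enumerate n! = 720 permutations of y under H0): p = 0.272222.
Step 5: alpha = 0.1. fail to reject H0.

tau_b = -0.4667 (C=4, D=11), p = 0.272222, fail to reject H0.


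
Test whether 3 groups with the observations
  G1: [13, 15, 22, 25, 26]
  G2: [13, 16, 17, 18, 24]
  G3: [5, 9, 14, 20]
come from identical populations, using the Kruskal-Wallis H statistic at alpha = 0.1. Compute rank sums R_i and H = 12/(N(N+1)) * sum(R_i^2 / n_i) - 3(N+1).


Step 1: Combine all N = 14 observations and assign midranks.
sorted (value, group, rank): (5,G3,1), (9,G3,2), (13,G1,3.5), (13,G2,3.5), (14,G3,5), (15,G1,6), (16,G2,7), (17,G2,8), (18,G2,9), (20,G3,10), (22,G1,11), (24,G2,12), (25,G1,13), (26,G1,14)
Step 2: Sum ranks within each group.
R_1 = 47.5 (n_1 = 5)
R_2 = 39.5 (n_2 = 5)
R_3 = 18 (n_3 = 4)
Step 3: H = 12/(N(N+1)) * sum(R_i^2/n_i) - 3(N+1)
     = 12/(14*15) * (47.5^2/5 + 39.5^2/5 + 18^2/4) - 3*15
     = 0.057143 * 844.3 - 45
     = 3.245714.
Step 4: Ties present; correction factor C = 1 - 6/(14^3 - 14) = 0.997802. Corrected H = 3.245714 / 0.997802 = 3.252863.
Step 5: Under H0, H ~ chi^2(2); p-value = 0.196630.
Step 6: alpha = 0.1. fail to reject H0.

H = 3.2529, df = 2, p = 0.196630, fail to reject H0.


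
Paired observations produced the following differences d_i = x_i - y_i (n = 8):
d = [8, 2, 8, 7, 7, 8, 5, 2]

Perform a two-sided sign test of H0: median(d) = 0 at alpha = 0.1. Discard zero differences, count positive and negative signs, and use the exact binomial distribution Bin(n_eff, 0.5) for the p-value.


Step 1: Discard zero differences. Original n = 8; n_eff = number of nonzero differences = 8.
Nonzero differences (with sign): +8, +2, +8, +7, +7, +8, +5, +2
Step 2: Count signs: positive = 8, negative = 0.
Step 3: Under H0: P(positive) = 0.5, so the number of positives S ~ Bin(8, 0.5).
Step 4: Two-sided exact p-value = sum of Bin(8,0.5) probabilities at or below the observed probability = 0.007812.
Step 5: alpha = 0.1. reject H0.

n_eff = 8, pos = 8, neg = 0, p = 0.007812, reject H0.


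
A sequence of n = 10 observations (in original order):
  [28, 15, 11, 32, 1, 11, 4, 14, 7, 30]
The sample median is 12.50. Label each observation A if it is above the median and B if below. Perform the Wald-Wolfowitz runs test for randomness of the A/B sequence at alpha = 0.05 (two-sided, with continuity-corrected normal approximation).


Step 1: Compute median = 12.50; label A = above, B = below.
Labels in order: AABABBBABA  (n_A = 5, n_B = 5)
Step 2: Count runs R = 7.
Step 3: Under H0 (random ordering), E[R] = 2*n_A*n_B/(n_A+n_B) + 1 = 2*5*5/10 + 1 = 6.0000.
        Var[R] = 2*n_A*n_B*(2*n_A*n_B - n_A - n_B) / ((n_A+n_B)^2 * (n_A+n_B-1)) = 2000/900 = 2.2222.
        SD[R] = 1.4907.
Step 4: Continuity-corrected z = (R - 0.5 - E[R]) / SD[R] = (7 - 0.5 - 6.0000) / 1.4907 = 0.3354.
Step 5: Two-sided p-value via normal approximation = 2*(1 - Phi(|z|)) = 0.737316.
Step 6: alpha = 0.05. fail to reject H0.

R = 7, z = 0.3354, p = 0.737316, fail to reject H0.


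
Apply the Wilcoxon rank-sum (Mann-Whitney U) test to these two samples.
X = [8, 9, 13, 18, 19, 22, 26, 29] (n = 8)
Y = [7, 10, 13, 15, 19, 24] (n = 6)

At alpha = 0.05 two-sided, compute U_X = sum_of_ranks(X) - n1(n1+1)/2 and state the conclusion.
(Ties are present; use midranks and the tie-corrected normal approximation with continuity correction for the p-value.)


Step 1: Combine and sort all 14 observations; assign midranks.
sorted (value, group): (7,Y), (8,X), (9,X), (10,Y), (13,X), (13,Y), (15,Y), (18,X), (19,X), (19,Y), (22,X), (24,Y), (26,X), (29,X)
ranks: 7->1, 8->2, 9->3, 10->4, 13->5.5, 13->5.5, 15->7, 18->8, 19->9.5, 19->9.5, 22->11, 24->12, 26->13, 29->14
Step 2: Rank sum for X: R1 = 2 + 3 + 5.5 + 8 + 9.5 + 11 + 13 + 14 = 66.
Step 3: U_X = R1 - n1(n1+1)/2 = 66 - 8*9/2 = 66 - 36 = 30.
       U_Y = n1*n2 - U_X = 48 - 30 = 18.
Step 4: Ties are present, so use the tie-corrected normal approximation (with continuity correction) for the p-value.
Step 5: p-value = 0.476705; compare to alpha = 0.05. fail to reject H0.

U_X = 30, p = 0.476705, fail to reject H0 at alpha = 0.05.


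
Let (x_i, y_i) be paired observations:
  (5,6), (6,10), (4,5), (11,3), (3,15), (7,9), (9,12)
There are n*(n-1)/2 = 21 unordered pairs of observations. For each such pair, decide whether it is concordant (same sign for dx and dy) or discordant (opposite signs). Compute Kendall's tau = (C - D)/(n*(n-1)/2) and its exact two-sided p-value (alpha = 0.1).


Step 1: Enumerate the 21 unordered pairs (i,j) with i<j and classify each by sign(x_j-x_i) * sign(y_j-y_i).
  (1,2):dx=+1,dy=+4->C; (1,3):dx=-1,dy=-1->C; (1,4):dx=+6,dy=-3->D; (1,5):dx=-2,dy=+9->D
  (1,6):dx=+2,dy=+3->C; (1,7):dx=+4,dy=+6->C; (2,3):dx=-2,dy=-5->C; (2,4):dx=+5,dy=-7->D
  (2,5):dx=-3,dy=+5->D; (2,6):dx=+1,dy=-1->D; (2,7):dx=+3,dy=+2->C; (3,4):dx=+7,dy=-2->D
  (3,5):dx=-1,dy=+10->D; (3,6):dx=+3,dy=+4->C; (3,7):dx=+5,dy=+7->C; (4,5):dx=-8,dy=+12->D
  (4,6):dx=-4,dy=+6->D; (4,7):dx=-2,dy=+9->D; (5,6):dx=+4,dy=-6->D; (5,7):dx=+6,dy=-3->D
  (6,7):dx=+2,dy=+3->C
Step 2: C = 9, D = 12, total pairs = 21.
Step 3: tau = (C - D)/(n(n-1)/2) = (9 - 12)/21 = -0.142857.
Step 4: Exact two-sided p-value (enumerate n! = 5040 permutations of y under H0): p = 0.772619.
Step 5: alpha = 0.1. fail to reject H0.

tau_b = -0.1429 (C=9, D=12), p = 0.772619, fail to reject H0.


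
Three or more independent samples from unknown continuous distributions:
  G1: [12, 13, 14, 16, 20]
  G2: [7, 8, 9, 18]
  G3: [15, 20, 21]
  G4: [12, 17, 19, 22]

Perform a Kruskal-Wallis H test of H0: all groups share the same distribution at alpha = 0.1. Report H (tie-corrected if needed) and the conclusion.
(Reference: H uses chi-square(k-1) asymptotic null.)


Step 1: Combine all N = 16 observations and assign midranks.
sorted (value, group, rank): (7,G2,1), (8,G2,2), (9,G2,3), (12,G1,4.5), (12,G4,4.5), (13,G1,6), (14,G1,7), (15,G3,8), (16,G1,9), (17,G4,10), (18,G2,11), (19,G4,12), (20,G1,13.5), (20,G3,13.5), (21,G3,15), (22,G4,16)
Step 2: Sum ranks within each group.
R_1 = 40 (n_1 = 5)
R_2 = 17 (n_2 = 4)
R_3 = 36.5 (n_3 = 3)
R_4 = 42.5 (n_4 = 4)
Step 3: H = 12/(N(N+1)) * sum(R_i^2/n_i) - 3(N+1)
     = 12/(16*17) * (40^2/5 + 17^2/4 + 36.5^2/3 + 42.5^2/4) - 3*17
     = 0.044118 * 1287.9 - 51
     = 5.818934.
Step 4: Ties present; correction factor C = 1 - 12/(16^3 - 16) = 0.997059. Corrected H = 5.818934 / 0.997059 = 5.836099.
Step 5: Under H0, H ~ chi^2(3); p-value = 0.119862.
Step 6: alpha = 0.1. fail to reject H0.

H = 5.8361, df = 3, p = 0.119862, fail to reject H0.


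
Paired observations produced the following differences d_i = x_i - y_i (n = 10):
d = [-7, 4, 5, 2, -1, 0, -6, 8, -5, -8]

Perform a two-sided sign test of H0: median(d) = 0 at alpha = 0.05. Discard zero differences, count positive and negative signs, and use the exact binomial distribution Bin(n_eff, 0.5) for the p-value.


Step 1: Discard zero differences. Original n = 10; n_eff = number of nonzero differences = 9.
Nonzero differences (with sign): -7, +4, +5, +2, -1, -6, +8, -5, -8
Step 2: Count signs: positive = 4, negative = 5.
Step 3: Under H0: P(positive) = 0.5, so the number of positives S ~ Bin(9, 0.5).
Step 4: Two-sided exact p-value = sum of Bin(9,0.5) probabilities at or below the observed probability = 1.000000.
Step 5: alpha = 0.05. fail to reject H0.

n_eff = 9, pos = 4, neg = 5, p = 1.000000, fail to reject H0.


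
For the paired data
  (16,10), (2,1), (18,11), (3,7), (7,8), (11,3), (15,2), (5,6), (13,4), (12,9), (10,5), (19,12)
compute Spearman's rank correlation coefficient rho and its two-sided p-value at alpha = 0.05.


Step 1: Rank x and y separately (midranks; no ties here).
rank(x): 16->10, 2->1, 18->11, 3->2, 7->4, 11->6, 15->9, 5->3, 13->8, 12->7, 10->5, 19->12
rank(y): 10->10, 1->1, 11->11, 7->7, 8->8, 3->3, 2->2, 6->6, 4->4, 9->9, 5->5, 12->12
Step 2: d_i = R_x(i) - R_y(i); compute d_i^2.
  (10-10)^2=0, (1-1)^2=0, (11-11)^2=0, (2-7)^2=25, (4-8)^2=16, (6-3)^2=9, (9-2)^2=49, (3-6)^2=9, (8-4)^2=16, (7-9)^2=4, (5-5)^2=0, (12-12)^2=0
sum(d^2) = 128.
Step 3: rho = 1 - 6*128 / (12*(12^2 - 1)) = 1 - 768/1716 = 0.552448.
Step 4: Under H0, t = rho * sqrt((n-2)/(1-rho^2)) = 2.0959 ~ t(10).
Step 5: Two-sided p-value from the t-distribution with 10 df = 0.062511.
Step 6: alpha = 0.05. fail to reject H0.

rho = 0.5524, p = 0.062511, fail to reject H0 at alpha = 0.05.


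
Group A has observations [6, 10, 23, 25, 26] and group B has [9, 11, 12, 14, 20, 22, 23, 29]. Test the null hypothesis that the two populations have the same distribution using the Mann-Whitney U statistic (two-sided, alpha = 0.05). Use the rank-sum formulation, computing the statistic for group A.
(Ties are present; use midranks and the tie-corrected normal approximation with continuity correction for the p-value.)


Step 1: Combine and sort all 13 observations; assign midranks.
sorted (value, group): (6,X), (9,Y), (10,X), (11,Y), (12,Y), (14,Y), (20,Y), (22,Y), (23,X), (23,Y), (25,X), (26,X), (29,Y)
ranks: 6->1, 9->2, 10->3, 11->4, 12->5, 14->6, 20->7, 22->8, 23->9.5, 23->9.5, 25->11, 26->12, 29->13
Step 2: Rank sum for X: R1 = 1 + 3 + 9.5 + 11 + 12 = 36.5.
Step 3: U_X = R1 - n1(n1+1)/2 = 36.5 - 5*6/2 = 36.5 - 15 = 21.5.
       U_Y = n1*n2 - U_X = 40 - 21.5 = 18.5.
Step 4: Ties are present, so use the tie-corrected normal approximation (with continuity correction) for the p-value.
Step 5: p-value = 0.883458; compare to alpha = 0.05. fail to reject H0.

U_X = 21.5, p = 0.883458, fail to reject H0 at alpha = 0.05.


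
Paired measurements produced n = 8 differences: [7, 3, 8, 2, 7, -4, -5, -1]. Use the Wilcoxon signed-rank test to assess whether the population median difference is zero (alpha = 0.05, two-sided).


Step 1: Drop any zero differences (none here) and take |d_i|.
|d| = [7, 3, 8, 2, 7, 4, 5, 1]
Step 2: Midrank |d_i| (ties get averaged ranks).
ranks: |7|->6.5, |3|->3, |8|->8, |2|->2, |7|->6.5, |4|->4, |5|->5, |1|->1
Step 3: Attach original signs; sum ranks with positive sign and with negative sign.
W+ = 6.5 + 3 + 8 + 2 + 6.5 = 26
W- = 4 + 5 + 1 = 10
(Check: W+ + W- = 36 should equal n(n+1)/2 = 36.)
Step 4: Test statistic W = min(W+, W-) = 10.
Step 5: Ties in |d|, so use the tie-corrected normal approximation.
        E[W] = n(n+1)/4 = 8*9/4 = 18.
        Tie groups: |d|=7 (t=2); sum(t^3 - t) = 6.
        Var[W] = n(n+1)(2n+1)/24 - sum(t^3-t)/48 = 1224/24 - 6/48 = 50.875.
        z = (W - E[W]) / sqrt(Var[W]) = (10 - 18) / 7.1327 = -1.1216.
        Two-sided p = 2*Phi(z) = 0.262033.
Step 6: alpha = 0.05. fail to reject H0.

W+ = 26, W- = 10, W = min = 10, p = 0.262033, fail to reject H0.


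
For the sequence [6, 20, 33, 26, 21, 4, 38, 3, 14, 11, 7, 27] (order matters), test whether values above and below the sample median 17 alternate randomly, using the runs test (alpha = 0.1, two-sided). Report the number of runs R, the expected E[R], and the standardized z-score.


Step 1: Compute median = 17; label A = above, B = below.
Labels in order: BAAAABABBBBA  (n_A = 6, n_B = 6)
Step 2: Count runs R = 6.
Step 3: Under H0 (random ordering), E[R] = 2*n_A*n_B/(n_A+n_B) + 1 = 2*6*6/12 + 1 = 7.0000.
        Var[R] = 2*n_A*n_B*(2*n_A*n_B - n_A - n_B) / ((n_A+n_B)^2 * (n_A+n_B-1)) = 4320/1584 = 2.7273.
        SD[R] = 1.6514.
Step 4: Continuity-corrected z = (R + 0.5 - E[R]) / SD[R] = (6 + 0.5 - 7.0000) / 1.6514 = -0.3028.
Step 5: Two-sided p-value via normal approximation = 2*(1 - Phi(|z|)) = 0.762069.
Step 6: alpha = 0.1. fail to reject H0.

R = 6, z = -0.3028, p = 0.762069, fail to reject H0.


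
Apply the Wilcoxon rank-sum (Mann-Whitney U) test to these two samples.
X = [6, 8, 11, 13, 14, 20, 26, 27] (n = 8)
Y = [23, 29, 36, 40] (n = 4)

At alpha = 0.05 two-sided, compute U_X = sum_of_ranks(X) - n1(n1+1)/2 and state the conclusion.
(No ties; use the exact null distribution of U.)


Step 1: Combine and sort all 12 observations; assign midranks.
sorted (value, group): (6,X), (8,X), (11,X), (13,X), (14,X), (20,X), (23,Y), (26,X), (27,X), (29,Y), (36,Y), (40,Y)
ranks: 6->1, 8->2, 11->3, 13->4, 14->5, 20->6, 23->7, 26->8, 27->9, 29->10, 36->11, 40->12
Step 2: Rank sum for X: R1 = 1 + 2 + 3 + 4 + 5 + 6 + 8 + 9 = 38.
Step 3: U_X = R1 - n1(n1+1)/2 = 38 - 8*9/2 = 38 - 36 = 2.
       U_Y = n1*n2 - U_X = 32 - 2 = 30.
Step 4: No ties, so the exact null distribution of U (based on enumerating the C(12,8) = 495 equally likely rank assignments) gives the two-sided p-value.
Step 5: p-value = 0.016162; compare to alpha = 0.05. reject H0.

U_X = 2, p = 0.016162, reject H0 at alpha = 0.05.


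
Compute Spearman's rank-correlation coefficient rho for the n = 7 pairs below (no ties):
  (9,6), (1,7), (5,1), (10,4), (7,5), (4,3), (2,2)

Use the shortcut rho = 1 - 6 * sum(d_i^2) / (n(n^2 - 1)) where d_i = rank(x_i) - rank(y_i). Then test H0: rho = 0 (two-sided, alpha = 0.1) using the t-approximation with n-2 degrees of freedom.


Step 1: Rank x and y separately (midranks; no ties here).
rank(x): 9->6, 1->1, 5->4, 10->7, 7->5, 4->3, 2->2
rank(y): 6->6, 7->7, 1->1, 4->4, 5->5, 3->3, 2->2
Step 2: d_i = R_x(i) - R_y(i); compute d_i^2.
  (6-6)^2=0, (1-7)^2=36, (4-1)^2=9, (7-4)^2=9, (5-5)^2=0, (3-3)^2=0, (2-2)^2=0
sum(d^2) = 54.
Step 3: rho = 1 - 6*54 / (7*(7^2 - 1)) = 1 - 324/336 = 0.035714.
Step 4: Under H0, t = rho * sqrt((n-2)/(1-rho^2)) = 0.0799 ~ t(5).
Step 5: Two-sided p-value from the t-distribution with 5 df = 0.939408.
Step 6: alpha = 0.1. fail to reject H0.

rho = 0.0357, p = 0.939408, fail to reject H0 at alpha = 0.1.


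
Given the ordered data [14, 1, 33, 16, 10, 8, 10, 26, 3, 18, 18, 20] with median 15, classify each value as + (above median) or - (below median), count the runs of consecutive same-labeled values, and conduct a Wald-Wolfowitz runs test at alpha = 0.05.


Step 1: Compute median = 15; label A = above, B = below.
Labels in order: BBAABBBABAAA  (n_A = 6, n_B = 6)
Step 2: Count runs R = 6.
Step 3: Under H0 (random ordering), E[R] = 2*n_A*n_B/(n_A+n_B) + 1 = 2*6*6/12 + 1 = 7.0000.
        Var[R] = 2*n_A*n_B*(2*n_A*n_B - n_A - n_B) / ((n_A+n_B)^2 * (n_A+n_B-1)) = 4320/1584 = 2.7273.
        SD[R] = 1.6514.
Step 4: Continuity-corrected z = (R + 0.5 - E[R]) / SD[R] = (6 + 0.5 - 7.0000) / 1.6514 = -0.3028.
Step 5: Two-sided p-value via normal approximation = 2*(1 - Phi(|z|)) = 0.762069.
Step 6: alpha = 0.05. fail to reject H0.

R = 6, z = -0.3028, p = 0.762069, fail to reject H0.


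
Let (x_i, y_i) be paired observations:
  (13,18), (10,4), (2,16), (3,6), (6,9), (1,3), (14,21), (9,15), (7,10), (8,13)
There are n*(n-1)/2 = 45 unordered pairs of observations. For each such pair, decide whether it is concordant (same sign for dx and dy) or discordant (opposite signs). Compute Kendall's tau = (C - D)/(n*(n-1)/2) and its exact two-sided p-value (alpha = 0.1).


Step 1: Enumerate the 45 unordered pairs (i,j) with i<j and classify each by sign(x_j-x_i) * sign(y_j-y_i).
  (1,2):dx=-3,dy=-14->C; (1,3):dx=-11,dy=-2->C; (1,4):dx=-10,dy=-12->C; (1,5):dx=-7,dy=-9->C
  (1,6):dx=-12,dy=-15->C; (1,7):dx=+1,dy=+3->C; (1,8):dx=-4,dy=-3->C; (1,9):dx=-6,dy=-8->C
  (1,10):dx=-5,dy=-5->C; (2,3):dx=-8,dy=+12->D; (2,4):dx=-7,dy=+2->D; (2,5):dx=-4,dy=+5->D
  (2,6):dx=-9,dy=-1->C; (2,7):dx=+4,dy=+17->C; (2,8):dx=-1,dy=+11->D; (2,9):dx=-3,dy=+6->D
  (2,10):dx=-2,dy=+9->D; (3,4):dx=+1,dy=-10->D; (3,5):dx=+4,dy=-7->D; (3,6):dx=-1,dy=-13->C
  (3,7):dx=+12,dy=+5->C; (3,8):dx=+7,dy=-1->D; (3,9):dx=+5,dy=-6->D; (3,10):dx=+6,dy=-3->D
  (4,5):dx=+3,dy=+3->C; (4,6):dx=-2,dy=-3->C; (4,7):dx=+11,dy=+15->C; (4,8):dx=+6,dy=+9->C
  (4,9):dx=+4,dy=+4->C; (4,10):dx=+5,dy=+7->C; (5,6):dx=-5,dy=-6->C; (5,7):dx=+8,dy=+12->C
  (5,8):dx=+3,dy=+6->C; (5,9):dx=+1,dy=+1->C; (5,10):dx=+2,dy=+4->C; (6,7):dx=+13,dy=+18->C
  (6,8):dx=+8,dy=+12->C; (6,9):dx=+6,dy=+7->C; (6,10):dx=+7,dy=+10->C; (7,8):dx=-5,dy=-6->C
  (7,9):dx=-7,dy=-11->C; (7,10):dx=-6,dy=-8->C; (8,9):dx=-2,dy=-5->C; (8,10):dx=-1,dy=-2->C
  (9,10):dx=+1,dy=+3->C
Step 2: C = 34, D = 11, total pairs = 45.
Step 3: tau = (C - D)/(n(n-1)/2) = (34 - 11)/45 = 0.511111.
Step 4: Exact two-sided p-value (enumerate n! = 3628800 permutations of y under H0): p = 0.046623.
Step 5: alpha = 0.1. reject H0.

tau_b = 0.5111 (C=34, D=11), p = 0.046623, reject H0.


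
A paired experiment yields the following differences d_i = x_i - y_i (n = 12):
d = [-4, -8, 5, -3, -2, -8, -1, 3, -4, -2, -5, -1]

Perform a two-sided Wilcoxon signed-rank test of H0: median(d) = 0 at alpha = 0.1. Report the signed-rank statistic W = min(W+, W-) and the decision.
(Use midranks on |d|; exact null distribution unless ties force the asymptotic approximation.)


Step 1: Drop any zero differences (none here) and take |d_i|.
|d| = [4, 8, 5, 3, 2, 8, 1, 3, 4, 2, 5, 1]
Step 2: Midrank |d_i| (ties get averaged ranks).
ranks: |4|->7.5, |8|->11.5, |5|->9.5, |3|->5.5, |2|->3.5, |8|->11.5, |1|->1.5, |3|->5.5, |4|->7.5, |2|->3.5, |5|->9.5, |1|->1.5
Step 3: Attach original signs; sum ranks with positive sign and with negative sign.
W+ = 9.5 + 5.5 = 15
W- = 7.5 + 11.5 + 5.5 + 3.5 + 11.5 + 1.5 + 7.5 + 3.5 + 9.5 + 1.5 = 63
(Check: W+ + W- = 78 should equal n(n+1)/2 = 78.)
Step 4: Test statistic W = min(W+, W-) = 15.
Step 5: Ties in |d|, so use the tie-corrected normal approximation.
        E[W] = n(n+1)/4 = 12*13/4 = 39.
        Tie groups: |d|=1 (t=2), |d|=2 (t=2), |d|=3 (t=2), |d|=4 (t=2), |d|=5 (t=2), |d|=8 (t=2); sum(t^3 - t) = 36.
        Var[W] = n(n+1)(2n+1)/24 - sum(t^3-t)/48 = 3900/24 - 36/48 = 161.75.
        z = (W - E[W]) / sqrt(Var[W]) = (15 - 39) / 12.7181 = -1.8871.
        Two-sided p = 2*Phi(z) = 0.059150.
Step 6: alpha = 0.1. reject H0.

W+ = 15, W- = 63, W = min = 15, p = 0.059150, reject H0.


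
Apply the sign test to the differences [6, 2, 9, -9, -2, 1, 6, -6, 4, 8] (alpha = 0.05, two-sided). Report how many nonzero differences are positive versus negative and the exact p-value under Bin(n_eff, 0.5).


Step 1: Discard zero differences. Original n = 10; n_eff = number of nonzero differences = 10.
Nonzero differences (with sign): +6, +2, +9, -9, -2, +1, +6, -6, +4, +8
Step 2: Count signs: positive = 7, negative = 3.
Step 3: Under H0: P(positive) = 0.5, so the number of positives S ~ Bin(10, 0.5).
Step 4: Two-sided exact p-value = sum of Bin(10,0.5) probabilities at or below the observed probability = 0.343750.
Step 5: alpha = 0.05. fail to reject H0.

n_eff = 10, pos = 7, neg = 3, p = 0.343750, fail to reject H0.


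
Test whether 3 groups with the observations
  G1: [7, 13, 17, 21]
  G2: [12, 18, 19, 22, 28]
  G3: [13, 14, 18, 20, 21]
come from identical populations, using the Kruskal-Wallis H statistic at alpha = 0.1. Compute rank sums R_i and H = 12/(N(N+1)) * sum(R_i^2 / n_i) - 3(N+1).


Step 1: Combine all N = 14 observations and assign midranks.
sorted (value, group, rank): (7,G1,1), (12,G2,2), (13,G1,3.5), (13,G3,3.5), (14,G3,5), (17,G1,6), (18,G2,7.5), (18,G3,7.5), (19,G2,9), (20,G3,10), (21,G1,11.5), (21,G3,11.5), (22,G2,13), (28,G2,14)
Step 2: Sum ranks within each group.
R_1 = 22 (n_1 = 4)
R_2 = 45.5 (n_2 = 5)
R_3 = 37.5 (n_3 = 5)
Step 3: H = 12/(N(N+1)) * sum(R_i^2/n_i) - 3(N+1)
     = 12/(14*15) * (22^2/4 + 45.5^2/5 + 37.5^2/5) - 3*15
     = 0.057143 * 816.3 - 45
     = 1.645714.
Step 4: Ties present; correction factor C = 1 - 18/(14^3 - 14) = 0.993407. Corrected H = 1.645714 / 0.993407 = 1.656637.
Step 5: Under H0, H ~ chi^2(2); p-value = 0.436783.
Step 6: alpha = 0.1. fail to reject H0.

H = 1.6566, df = 2, p = 0.436783, fail to reject H0.


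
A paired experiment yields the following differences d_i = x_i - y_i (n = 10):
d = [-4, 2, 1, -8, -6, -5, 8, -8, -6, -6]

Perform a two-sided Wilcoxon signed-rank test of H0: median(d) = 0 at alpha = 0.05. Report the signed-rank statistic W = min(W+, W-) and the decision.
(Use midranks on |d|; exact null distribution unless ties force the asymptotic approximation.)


Step 1: Drop any zero differences (none here) and take |d_i|.
|d| = [4, 2, 1, 8, 6, 5, 8, 8, 6, 6]
Step 2: Midrank |d_i| (ties get averaged ranks).
ranks: |4|->3, |2|->2, |1|->1, |8|->9, |6|->6, |5|->4, |8|->9, |8|->9, |6|->6, |6|->6
Step 3: Attach original signs; sum ranks with positive sign and with negative sign.
W+ = 2 + 1 + 9 = 12
W- = 3 + 9 + 6 + 4 + 9 + 6 + 6 = 43
(Check: W+ + W- = 55 should equal n(n+1)/2 = 55.)
Step 4: Test statistic W = min(W+, W-) = 12.
Step 5: Ties in |d|, so use the tie-corrected normal approximation.
        E[W] = n(n+1)/4 = 10*11/4 = 27.5.
        Tie groups: |d|=6 (t=3), |d|=8 (t=3); sum(t^3 - t) = 48.
        Var[W] = n(n+1)(2n+1)/24 - sum(t^3-t)/48 = 2310/24 - 48/48 = 95.25.
        z = (W - E[W]) / sqrt(Var[W]) = (12 - 27.5) / 9.7596 = -1.5882.
        Two-sided p = 2*Phi(z) = 0.112246.
Step 6: alpha = 0.05. fail to reject H0.

W+ = 12, W- = 43, W = min = 12, p = 0.112246, fail to reject H0.
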